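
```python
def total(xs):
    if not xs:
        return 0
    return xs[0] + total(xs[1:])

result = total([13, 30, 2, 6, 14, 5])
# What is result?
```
Call trace:
total(xs=[13, 30, 2, 6, 14, 5])
  total(xs=[30, 2, 6, 14, 5])
    total(xs=[2, 6, 14, 5])
      total(xs=[6, 14, 5])
        total(xs=[14, 5])
          total(xs=[5])
            total(xs=[])
            -> return 0
          -> return 5
        -> return 19
      -> return 25
    -> return 27
  -> return 57
-> return 70

Final answer: 70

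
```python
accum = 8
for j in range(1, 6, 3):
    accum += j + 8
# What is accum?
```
Trace:
  accum=8
  accum=17, j=1
  accum=29, j=4

Final answer: 29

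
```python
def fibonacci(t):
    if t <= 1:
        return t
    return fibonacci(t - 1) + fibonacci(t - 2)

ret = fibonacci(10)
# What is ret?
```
Call trace (a repeated sub-call is expanded the first time; later identical calls just restate its return value):
fibonacci(t=10)
  fibonacci(t=9)
    fibonacci(t=8)
      fibonacci(t=7)
        fibonacci(t=6)
          fibonacci(t=5)
            fibonacci(t=4)
              fibonacci(t=3)
                fibonacci(t=2)
                  fibonacci(t=1)
                  -> return 1
                  fibonacci(t=0)
                  -> return 0
                -> return 1
                fibonacci(t=1)
                -> return 1
              -> return 2
              fibonacci(t=2) -> return 1  (same call as traced above)
            -> return 3
            fibonacci(t=3) -> return 2  (same call as traced above)
          -> return 5
          fibonacci(t=4) -> return 3  (same call as traced above)
        -> return 8
        fibonacci(t=5) -> return 5  (same call as traced above)
      -> return 13
      fibonacci(t=6) -> return 8  (same call as traced above)
    -> return 21
    fibonacci(t=7) -> return 13  (same call as traced above)
  -> return 34
  fibonacci(t=8) -> return 21  (same call as traced above)
-> return 55

Final answer: 55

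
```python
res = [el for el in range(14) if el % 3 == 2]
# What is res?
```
Trace:
  el=0
  el=1
  el=2
  el=3
  el=4
  el=5
  el=6
  el=7
  el=8
  el=9
  el=10
  el=11
  el=12
  el=13
  res=[2, 5, 8, 11]

Final answer: [2, 5, 8, 11]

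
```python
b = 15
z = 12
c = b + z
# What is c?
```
Trace:
  b=15
  b=15, z=12
  b=15, z=12, c=27

Final answer: 27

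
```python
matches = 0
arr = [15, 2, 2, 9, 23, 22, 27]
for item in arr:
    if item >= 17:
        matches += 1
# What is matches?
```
Trace:
  matches=0
  matches=0, item=15
  matches=0, item=2
  matches=0, item=2
  matches=0, item=9
  matches=1, item=23
  matches=2, item=22
  matches=3, item=27

Final answer: 3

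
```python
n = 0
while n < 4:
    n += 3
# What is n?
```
Trace:
  n=0
  n=3
  n=6

Final answer: 6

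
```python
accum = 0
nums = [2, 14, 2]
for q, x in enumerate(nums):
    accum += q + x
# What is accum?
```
Trace:
  accum=0
  accum=2, q=0, x=2
  accum=17, q=1, x=14
  accum=21, q=2, x=2

Final answer: 21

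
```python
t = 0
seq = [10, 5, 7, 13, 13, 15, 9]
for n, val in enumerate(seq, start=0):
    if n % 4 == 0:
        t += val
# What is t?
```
Trace:
  t=0
  t=10, n=0, val=10
  t=10, n=1, val=5
  t=10, n=2, val=7
  t=10, n=3, val=13
  t=23, n=4, val=13
  t=23, n=5, val=15
  t=23, n=6, val=9

Final answer: 23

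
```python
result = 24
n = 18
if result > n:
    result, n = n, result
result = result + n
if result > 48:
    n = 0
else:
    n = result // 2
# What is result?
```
Trace:
  result=24
  result=24, n=18
  result=18, n=24
  result=42, n=24
  result=42, n=21

Final answer: 42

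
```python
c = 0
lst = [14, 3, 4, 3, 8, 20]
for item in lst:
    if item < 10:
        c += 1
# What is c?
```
Trace:
  c=0
  c=0, item=14
  c=1, item=3
  c=2, item=4
  c=3, item=3
  c=4, item=8
  c=4, item=20

Final answer: 4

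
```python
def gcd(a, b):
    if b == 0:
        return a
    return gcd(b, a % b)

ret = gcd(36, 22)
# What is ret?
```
Call trace:
gcd(a=36, b=22)
  gcd(a=22, b=14)
    gcd(a=14, b=8)
      gcd(a=8, b=6)
        gcd(a=6, b=2)
          gcd(a=2, b=0)
          -> return 2
        -> return 2
      -> return 2
    -> return 2
  -> return 2
-> return 2

Final answer: 2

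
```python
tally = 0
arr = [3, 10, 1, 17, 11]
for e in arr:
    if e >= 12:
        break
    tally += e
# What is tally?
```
Trace:
  tally=0
  tally=3, e=3
  tally=13, e=10
  tally=14, e=1
  tally=14, e=17

Final answer: 14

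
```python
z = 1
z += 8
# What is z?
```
Trace:
  z=1
  z=9

Final answer: 9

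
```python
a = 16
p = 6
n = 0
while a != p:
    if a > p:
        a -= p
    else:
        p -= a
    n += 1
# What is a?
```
Trace:
  a=16
  a=16, p=6
  a=16, p=6, n=0
  a=10, p=6, n=1
  a=4, p=6, n=2
  a=4, p=2, n=3
  a=2, p=2, n=4

Final answer: 2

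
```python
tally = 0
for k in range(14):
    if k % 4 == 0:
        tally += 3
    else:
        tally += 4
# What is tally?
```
Trace:
  tally=0
  tally=3, k=0
  tally=7, k=1
  tally=11, k=2
  tally=15, k=3
  tally=18, k=4
  tally=22, k=5
  tally=26, k=6
  tally=30, k=7
  tally=33, k=8
  tally=37, k=9
  tally=41, k=10
  tally=45, k=11
  tally=48, k=12
  tally=52, k=13

Final answer: 52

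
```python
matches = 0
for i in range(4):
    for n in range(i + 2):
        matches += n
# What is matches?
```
Trace:
  matches=0
  matches=0, i=0, n=0
  matches=1, i=0, n=1
  matches=1, i=1, n=0
  matches=2, i=1, n=1
  matches=4, i=1, n=2
  matches=4, i=2, n=0
  matches=5, i=2, n=1
  matches=7, i=2, n=2
  matches=10, i=2, n=3
  matches=10, i=3, n=0
  matches=11, i=3, n=1
  matches=13, i=3, n=2
  matches=16, i=3, n=3
  matches=20, i=3, n=4

Final answer: 20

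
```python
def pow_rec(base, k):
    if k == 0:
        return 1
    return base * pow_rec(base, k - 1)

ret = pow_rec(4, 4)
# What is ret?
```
Call trace:
pow_rec(base=4, k=4)
  pow_rec(base=4, k=3)
    pow_rec(base=4, k=2)
      pow_rec(base=4, k=1)
        pow_rec(base=4, k=0)
        -> return 1
      -> return 4
    -> return 16
  -> return 64
-> return 256

Final answer: 256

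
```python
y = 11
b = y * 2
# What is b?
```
Trace:
  y=11
  y=11, b=22

Final answer: 22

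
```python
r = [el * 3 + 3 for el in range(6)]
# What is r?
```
Trace:
  el=0
  el=1
  el=2
  el=3
  el=4
  el=5
  r=[3, 6, 9, 12, 15, 18]

Final answer: [3, 6, 9, 12, 15, 18]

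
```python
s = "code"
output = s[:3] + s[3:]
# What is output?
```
Trace:
  s='code'
  s='code', output='code'

Final answer: 'code'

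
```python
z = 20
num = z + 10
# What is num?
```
Trace:
  z=20
  z=20, num=30

Final answer: 30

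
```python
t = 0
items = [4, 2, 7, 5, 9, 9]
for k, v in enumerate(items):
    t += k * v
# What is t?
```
Trace:
  t=0
  t=0, k=0, v=4
  t=2, k=1, v=2
  t=16, k=2, v=7
  t=31, k=3, v=5
  t=67, k=4, v=9
  t=112, k=5, v=9

Final answer: 112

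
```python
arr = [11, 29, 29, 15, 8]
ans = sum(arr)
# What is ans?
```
Trace:
  arr=[11, 29, 29, 15, 8]
  arr=[11, 29, 29, 15, 8], ans=92

Final answer: 92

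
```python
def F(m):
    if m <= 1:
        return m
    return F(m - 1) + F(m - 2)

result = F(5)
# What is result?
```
Call trace (a repeated sub-call is expanded the first time; later identical calls just restate its return value):
F(m=5)
  F(m=4)
    F(m=3)
      F(m=2)
        F(m=1)
        -> return 1
        F(m=0)
        -> return 0
      -> return 1
      F(m=1)
      -> return 1
    -> return 2
    F(m=2) -> return 1  (same call as traced above)
  -> return 3
  F(m=3) -> return 2  (same call as traced above)
-> return 5

Final answer: 5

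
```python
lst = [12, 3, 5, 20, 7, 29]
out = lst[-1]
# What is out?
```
Trace:
  lst=[12, 3, 5, 20, 7, 29]
  lst=[12, 3, 5, 20, 7, 29], out=29

Final answer: 29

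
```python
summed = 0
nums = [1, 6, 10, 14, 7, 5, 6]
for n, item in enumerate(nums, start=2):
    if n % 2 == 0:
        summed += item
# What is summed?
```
Trace:
  summed=0
  summed=1, n=2, item=1
  summed=1, n=3, item=6
  summed=11, n=4, item=10
  summed=11, n=5, item=14
  summed=18, n=6, item=7
  summed=18, n=7, item=5
  summed=24, n=8, item=6

Final answer: 24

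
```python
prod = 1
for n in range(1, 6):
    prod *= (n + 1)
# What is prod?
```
Trace:
  prod=1
  prod=2, n=1
  prod=6, n=2
  prod=24, n=3
  prod=120, n=4
  prod=720, n=5

Final answer: 720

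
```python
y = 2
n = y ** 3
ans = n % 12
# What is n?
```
Trace:
  y=2
  y=2, n=8
  y=2, n=8, ans=8

Final answer: 8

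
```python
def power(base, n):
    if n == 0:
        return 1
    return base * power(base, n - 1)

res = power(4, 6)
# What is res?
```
Call trace:
power(base=4, n=6)
  power(base=4, n=5)
    power(base=4, n=4)
      power(base=4, n=3)
        power(base=4, n=2)
          power(base=4, n=1)
            power(base=4, n=0)
            -> return 1
          -> return 4
        -> return 16
      -> return 64
    -> return 256
  -> return 1024
-> return 4096

Final answer: 4096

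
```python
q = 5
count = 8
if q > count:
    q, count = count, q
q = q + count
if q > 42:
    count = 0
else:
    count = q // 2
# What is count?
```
Trace:
  q=5
  q=5, count=8
  q=5, count=8
  q=13, count=8
  q=13, count=6

Final answer: 6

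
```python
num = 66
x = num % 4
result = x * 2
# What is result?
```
Trace:
  num=66
  num=66, x=2
  num=66, x=2, result=4

Final answer: 4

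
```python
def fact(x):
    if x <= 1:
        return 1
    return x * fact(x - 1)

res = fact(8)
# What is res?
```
Call trace:
fact(x=8)
  fact(x=7)
    fact(x=6)
      fact(x=5)
        fact(x=4)
          fact(x=3)
            fact(x=2)
              fact(x=1)
              -> return 1
            -> return 2
          -> return 6
        -> return 24
      -> return 120
    -> return 720
  -> return 5040
-> return 40320

Final answer: 40320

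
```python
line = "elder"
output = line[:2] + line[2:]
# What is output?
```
Trace:
  line='elder'
  line='elder', output='elder'

Final answer: 'elder'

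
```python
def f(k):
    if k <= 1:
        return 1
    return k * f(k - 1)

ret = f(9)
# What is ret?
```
Call trace:
f(k=9)
  f(k=8)
    f(k=7)
      f(k=6)
        f(k=5)
          f(k=4)
            f(k=3)
              f(k=2)
                f(k=1)
                -> return 1
              -> return 2
            -> return 6
          -> return 24
        -> return 120
      -> return 720
    -> return 5040
  -> return 40320
-> return 362880

Final answer: 362880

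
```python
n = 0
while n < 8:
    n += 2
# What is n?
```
Trace:
  n=0
  n=2
  n=4
  n=6
  n=8

Final answer: 8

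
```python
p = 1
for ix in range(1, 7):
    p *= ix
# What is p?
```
Trace:
  p=1
  p=1, ix=1
  p=2, ix=2
  p=6, ix=3
  p=24, ix=4
  p=120, ix=5
  p=720, ix=6

Final answer: 720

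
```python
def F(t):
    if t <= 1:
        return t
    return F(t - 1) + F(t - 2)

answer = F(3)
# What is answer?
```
Call trace:
F(t=3)
  F(t=2)
    F(t=1)
    -> return 1
    F(t=0)
    -> return 0
  -> return 1
  F(t=1)
  -> return 1
-> return 2

Final answer: 2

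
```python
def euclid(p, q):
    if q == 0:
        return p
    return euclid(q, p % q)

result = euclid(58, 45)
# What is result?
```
Call trace:
euclid(p=58, q=45)
  euclid(p=45, q=13)
    euclid(p=13, q=6)
      euclid(p=6, q=1)
        euclid(p=1, q=0)
        -> return 1
      -> return 1
    -> return 1
  -> return 1
-> return 1

Final answer: 1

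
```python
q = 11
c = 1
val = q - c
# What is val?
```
Trace:
  q=11
  q=11, c=1
  q=11, c=1, val=10

Final answer: 10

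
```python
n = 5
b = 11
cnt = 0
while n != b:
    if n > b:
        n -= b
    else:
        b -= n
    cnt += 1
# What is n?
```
Trace:
  n=5
  n=5, b=11
  n=5, b=11, cnt=0
  n=5, b=6, cnt=1
  n=5, b=1, cnt=2
  n=4, b=1, cnt=3
  n=3, b=1, cnt=4
  n=2, b=1, cnt=5
  n=1, b=1, cnt=6

Final answer: 1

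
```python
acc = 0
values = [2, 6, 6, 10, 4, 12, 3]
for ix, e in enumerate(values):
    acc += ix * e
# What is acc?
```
Trace:
  acc=0
  acc=0, ix=0, e=2
  acc=6, ix=1, e=6
  acc=18, ix=2, e=6
  acc=48, ix=3, e=10
  acc=64, ix=4, e=4
  acc=124, ix=5, e=12
  acc=142, ix=6, e=3

Final answer: 142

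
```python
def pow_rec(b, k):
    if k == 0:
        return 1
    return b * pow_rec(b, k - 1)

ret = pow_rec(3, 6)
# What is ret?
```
Call trace:
pow_rec(b=3, k=6)
  pow_rec(b=3, k=5)
    pow_rec(b=3, k=4)
      pow_rec(b=3, k=3)
        pow_rec(b=3, k=2)
          pow_rec(b=3, k=1)
            pow_rec(b=3, k=0)
            -> return 1
          -> return 3
        -> return 9
      -> return 27
    -> return 81
  -> return 243
-> return 729

Final answer: 729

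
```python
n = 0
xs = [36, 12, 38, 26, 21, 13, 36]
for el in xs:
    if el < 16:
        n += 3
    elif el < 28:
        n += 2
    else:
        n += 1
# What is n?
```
Trace:
  n=0
  n=1, el=36
  n=4, el=12
  n=5, el=38
  n=7, el=26
  n=9, el=21
  n=12, el=13
  n=13, el=36

Final answer: 13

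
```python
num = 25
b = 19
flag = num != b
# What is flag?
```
Trace:
  num=25
  num=25, b=19
  num=25, b=19, flag=True

Final answer: True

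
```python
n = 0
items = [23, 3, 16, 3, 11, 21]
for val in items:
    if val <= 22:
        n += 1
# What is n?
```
Trace:
  n=0
  n=0, val=23
  n=1, val=3
  n=2, val=16
  n=3, val=3
  n=4, val=11
  n=5, val=21

Final answer: 5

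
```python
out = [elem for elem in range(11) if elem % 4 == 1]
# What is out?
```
Trace:
  elem=0
  elem=1
  elem=2
  elem=3
  elem=4
  elem=5
  elem=6
  elem=7
  elem=8
  elem=9
  elem=10
  out=[1, 5, 9]

Final answer: [1, 5, 9]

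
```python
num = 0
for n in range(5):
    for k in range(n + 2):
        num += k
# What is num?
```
Trace:
  num=0
  num=0, n=0, k=0
  num=1, n=0, k=1
  num=1, n=1, k=0
  num=2, n=1, k=1
  num=4, n=1, k=2
  num=4, n=2, k=0
  num=5, n=2, k=1
  num=7, n=2, k=2
  num=10, n=2, k=3
  num=10, n=3, k=0
  num=11, n=3, k=1
  num=13, n=3, k=2
  num=16, n=3, k=3
  num=20, n=3, k=4
  num=20, n=4, k=0
  num=21, n=4, k=1
  num=23, n=4, k=2
  num=26, n=4, k=3
  num=30, n=4, k=4
  num=35, n=4, k=5

Final answer: 35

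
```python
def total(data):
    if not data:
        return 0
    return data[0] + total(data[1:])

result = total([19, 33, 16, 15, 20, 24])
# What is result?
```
Call trace:
total(data=[19, 33, 16, 15, 20, 24])
  total(data=[33, 16, 15, 20, 24])
    total(data=[16, 15, 20, 24])
      total(data=[15, 20, 24])
        total(data=[20, 24])
          total(data=[24])
            total(data=[])
            -> return 0
          -> return 24
        -> return 44
      -> return 59
    -> return 75
  -> return 108
-> return 127

Final answer: 127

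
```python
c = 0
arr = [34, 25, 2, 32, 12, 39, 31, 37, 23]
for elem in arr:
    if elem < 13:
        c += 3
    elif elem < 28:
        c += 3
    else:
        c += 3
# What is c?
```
Trace:
  c=0
  c=3, elem=34
  c=6, elem=25
  c=9, elem=2
  c=12, elem=32
  c=15, elem=12
  c=18, elem=39
  c=21, elem=31
  c=24, elem=37
  c=27, elem=23

Final answer: 27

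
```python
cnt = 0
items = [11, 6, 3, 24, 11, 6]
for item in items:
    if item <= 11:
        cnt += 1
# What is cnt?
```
Trace:
  cnt=0
  cnt=1, item=11
  cnt=2, item=6
  cnt=3, item=3
  cnt=3, item=24
  cnt=4, item=11
  cnt=5, item=6

Final answer: 5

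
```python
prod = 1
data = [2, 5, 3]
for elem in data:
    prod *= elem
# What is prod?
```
Trace:
  prod=1
  prod=2, elem=2
  prod=10, elem=5
  prod=30, elem=3

Final answer: 30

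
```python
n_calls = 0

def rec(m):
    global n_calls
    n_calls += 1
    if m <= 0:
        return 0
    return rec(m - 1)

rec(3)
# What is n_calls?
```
Call trace:
rec(m=3)
  rec(m=2)
    rec(m=1)
      rec(m=0)
      -> return 0
    -> return 0
  -> return 0
-> return 0

n_calls is incremented once per call. rec is entered once for each m = 3, 2, 1, 0 (the m <= 0 call returns without recursing), i.e. 3 + 1 calls.
n_calls = 4

Final answer: 4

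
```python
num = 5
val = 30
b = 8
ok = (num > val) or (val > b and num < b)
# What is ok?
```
Trace:
  num=5
  num=5, val=30
  num=5, val=30, b=8
  num=5, val=30, b=8, ok=True

Final answer: True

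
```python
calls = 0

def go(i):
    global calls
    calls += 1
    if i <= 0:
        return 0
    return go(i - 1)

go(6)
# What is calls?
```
Call trace:
go(i=6)
  go(i=5)
    go(i=4)
      go(i=3)
        go(i=2)
          go(i=1)
            go(i=0)
            -> return 0
          -> return 0
        -> return 0
      -> return 0
    -> return 0
  -> return 0
-> return 0

calls is incremented once per call. go is entered once for each i = 6, 5, 4, 3, 2, 1, 0 (the i <= 0 call returns without recursing), i.e. 6 + 1 calls.
calls = 7

Final answer: 7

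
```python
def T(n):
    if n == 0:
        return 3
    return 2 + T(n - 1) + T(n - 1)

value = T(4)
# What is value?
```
Call trace (a repeated sub-call is expanded the first time; later identical calls just restate its return value):
T(n=4)
  T(n=3)
    T(n=2)
      T(n=1)
        T(n=0)
        -> return 3
        T(n=0)
        -> return 3
      -> return 8
      T(n=1) -> return 8  (same call as traced above)
    -> return 18
    T(n=2) -> return 18  (same call as traced above)
  -> return 38
  T(n=3) -> return 38  (same call as traced above)
-> return 78

Final answer: 78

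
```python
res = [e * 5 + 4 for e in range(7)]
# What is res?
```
Trace:
  e=0
  e=1
  e=2
  e=3
  e=4
  e=5
  e=6
  res=[4, 9, 14, 19, 24, 29, 34]

Final answer: [4, 9, 14, 19, 24, 29, 34]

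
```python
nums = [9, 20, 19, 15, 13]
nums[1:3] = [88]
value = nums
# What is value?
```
Trace:
  nums=[9, 20, 19, 15, 13]
  nums=[9, 88, 15, 13]
  nums=[9, 88, 15, 13], value=[9, 88, 15, 13]

Final answer: [9, 88, 15, 13]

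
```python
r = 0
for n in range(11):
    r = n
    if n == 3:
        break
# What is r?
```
Trace:
  r=0
  r=0, n=0
  r=1, n=1
  r=2, n=2
  r=3, n=3

Final answer: 3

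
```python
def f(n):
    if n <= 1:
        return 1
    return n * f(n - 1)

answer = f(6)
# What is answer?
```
Call trace:
f(n=6)
  f(n=5)
    f(n=4)
      f(n=3)
        f(n=2)
          f(n=1)
          -> return 1
        -> return 2
      -> return 6
    -> return 24
  -> return 120
-> return 720

Final answer: 720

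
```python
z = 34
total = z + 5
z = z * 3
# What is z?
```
Trace:
  z=34
  z=34, total=39
  z=102, total=39

Final answer: 102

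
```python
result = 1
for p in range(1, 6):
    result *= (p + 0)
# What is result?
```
Trace:
  result=1
  result=1, p=1
  result=2, p=2
  result=6, p=3
  result=24, p=4
  result=120, p=5

Final answer: 120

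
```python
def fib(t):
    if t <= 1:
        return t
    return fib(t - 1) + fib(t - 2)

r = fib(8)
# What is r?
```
Call trace (a repeated sub-call is expanded the first time; later identical calls just restate its return value):
fib(t=8)
  fib(t=7)
    fib(t=6)
      fib(t=5)
        fib(t=4)
          fib(t=3)
            fib(t=2)
              fib(t=1)
              -> return 1
              fib(t=0)
              -> return 0
            -> return 1
            fib(t=1)
            -> return 1
          -> return 2
          fib(t=2) -> return 1  (same call as traced above)
        -> return 3
        fib(t=3) -> return 2  (same call as traced above)
      -> return 5
      fib(t=4) -> return 3  (same call as traced above)
    -> return 8
    fib(t=5) -> return 5  (same call as traced above)
  -> return 13
  fib(t=6) -> return 8  (same call as traced above)
-> return 21

Final answer: 21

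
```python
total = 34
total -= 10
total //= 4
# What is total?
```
Trace:
  total=34
  total=24
  total=6

Final answer: 6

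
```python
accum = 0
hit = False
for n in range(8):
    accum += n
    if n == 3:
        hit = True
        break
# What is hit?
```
Trace:
  accum=0
  accum=0, hit=False
  accum=0, hit=False, n=0
  accum=1, hit=False, n=1
  accum=3, hit=False, n=2
  accum=6, hit=True, n=3

Final answer: True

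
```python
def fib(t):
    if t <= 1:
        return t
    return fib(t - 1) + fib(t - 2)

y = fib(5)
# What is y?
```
Call trace (a repeated sub-call is expanded the first time; later identical calls just restate its return value):
fib(t=5)
  fib(t=4)
    fib(t=3)
      fib(t=2)
        fib(t=1)
        -> return 1
        fib(t=0)
        -> return 0
      -> return 1
      fib(t=1)
      -> return 1
    -> return 2
    fib(t=2) -> return 1  (same call as traced above)
  -> return 3
  fib(t=3) -> return 2  (same call as traced above)
-> return 5

Final answer: 5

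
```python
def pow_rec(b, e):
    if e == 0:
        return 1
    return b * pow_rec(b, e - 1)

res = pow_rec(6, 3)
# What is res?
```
Call trace:
pow_rec(b=6, e=3)
  pow_rec(b=6, e=2)
    pow_rec(b=6, e=1)
      pow_rec(b=6, e=0)
      -> return 1
    -> return 6
  -> return 36
-> return 216

Final answer: 216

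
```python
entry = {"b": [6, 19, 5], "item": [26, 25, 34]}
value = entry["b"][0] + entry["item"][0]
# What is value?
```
Trace:
  entry={'b': [6, 19, 5], 'item': [26, 25, 34]}
  entry={'b': [6, 19, 5], 'item': [26, 25, 34]}, value=32

Final answer: 32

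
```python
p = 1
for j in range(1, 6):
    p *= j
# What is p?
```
Trace:
  p=1
  p=1, j=1
  p=2, j=2
  p=6, j=3
  p=24, j=4
  p=120, j=5

Final answer: 120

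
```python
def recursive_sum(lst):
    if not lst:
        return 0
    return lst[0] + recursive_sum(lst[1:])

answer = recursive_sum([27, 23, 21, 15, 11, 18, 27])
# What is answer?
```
Call trace:
recursive_sum(lst=[27, 23, 21, 15, 11, 18, 27])
  recursive_sum(lst=[23, 21, 15, 11, 18, 27])
    recursive_sum(lst=[21, 15, 11, 18, 27])
      recursive_sum(lst=[15, 11, 18, 27])
        recursive_sum(lst=[11, 18, 27])
          recursive_sum(lst=[18, 27])
            recursive_sum(lst=[27])
              recursive_sum(lst=[])
              -> return 0
            -> return 27
          -> return 45
        -> return 56
      -> return 71
    -> return 92
  -> return 115
-> return 142

Final answer: 142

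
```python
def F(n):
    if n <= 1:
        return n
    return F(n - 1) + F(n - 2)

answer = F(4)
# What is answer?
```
Call trace (a repeated sub-call is expanded the first time; later identical calls just restate its return value):
F(n=4)
  F(n=3)
    F(n=2)
      F(n=1)
      -> return 1
      F(n=0)
      -> return 0
    -> return 1
    F(n=1)
    -> return 1
  -> return 2
  F(n=2) -> return 1  (same call as traced above)
-> return 3

Final answer: 3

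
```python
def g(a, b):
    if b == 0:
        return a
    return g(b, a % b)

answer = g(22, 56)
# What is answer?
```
Call trace:
g(a=22, b=56)
  g(a=56, b=22)
    g(a=22, b=12)
      g(a=12, b=10)
        g(a=10, b=2)
          g(a=2, b=0)
          -> return 2
        -> return 2
      -> return 2
    -> return 2
  -> return 2
-> return 2

Final answer: 2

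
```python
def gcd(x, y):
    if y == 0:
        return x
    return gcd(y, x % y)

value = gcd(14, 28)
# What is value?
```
Call trace:
gcd(x=14, y=28)
  gcd(x=28, y=14)
    gcd(x=14, y=0)
    -> return 14
  -> return 14
-> return 14

Final answer: 14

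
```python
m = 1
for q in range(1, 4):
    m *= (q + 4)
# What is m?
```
Trace:
  m=1
  m=5, q=1
  m=30, q=2
  m=210, q=3

Final answer: 210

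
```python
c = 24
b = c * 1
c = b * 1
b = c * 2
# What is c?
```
Trace:
  c=24
  c=24, b=24
  c=24, b=24
  c=24, b=48

Final answer: 24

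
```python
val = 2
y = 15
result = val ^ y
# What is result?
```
Trace:
  val=2
  val=2, y=15
  val=2, y=15, result=13

Final answer: 13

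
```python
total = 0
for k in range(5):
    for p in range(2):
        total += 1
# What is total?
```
Trace:
  total=0
  total=1, k=0, p=0
  total=2, k=0, p=1
  total=3, k=1, p=0
  total=4, k=1, p=1
  total=5, k=2, p=0
  total=6, k=2, p=1
  total=7, k=3, p=0
  total=8, k=3, p=1
  total=9, k=4, p=0
  total=10, k=4, p=1

Final answer: 10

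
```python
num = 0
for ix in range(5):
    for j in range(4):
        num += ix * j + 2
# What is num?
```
Trace:
  num=0
  num=2, ix=0, j=0
  num=4, ix=0, j=1
  num=6, ix=0, j=2
  num=8, ix=0, j=3
  num=10, ix=1, j=0
  num=13, ix=1, j=1
  num=17, ix=1, j=2
  num=22, ix=1, j=3
  num=24, ix=2, j=0
  num=28, ix=2, j=1
  num=34, ix=2, j=2
  num=42, ix=2, j=3
  num=44, ix=3, j=0
  num=49, ix=3, j=1
  num=57, ix=3, j=2
  num=68, ix=3, j=3
  num=70, ix=4, j=0
  num=76, ix=4, j=1
  num=86, ix=4, j=2
  num=100, ix=4, j=3

Final answer: 100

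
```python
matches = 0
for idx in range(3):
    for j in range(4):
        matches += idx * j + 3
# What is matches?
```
Trace:
  matches=0
  matches=3, idx=0, j=0
  matches=6, idx=0, j=1
  matches=9, idx=0, j=2
  matches=12, idx=0, j=3
  matches=15, idx=1, j=0
  matches=19, idx=1, j=1
  matches=24, idx=1, j=2
  matches=30, idx=1, j=3
  matches=33, idx=2, j=0
  matches=38, idx=2, j=1
  matches=45, idx=2, j=2
  matches=54, idx=2, j=3

Final answer: 54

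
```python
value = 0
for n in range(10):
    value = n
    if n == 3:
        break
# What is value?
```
Trace:
  value=0
  value=0, n=0
  value=1, n=1
  value=2, n=2
  value=3, n=3

Final answer: 3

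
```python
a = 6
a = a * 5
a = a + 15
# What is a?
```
Trace:
  a=6
  a=30
  a=45

Final answer: 45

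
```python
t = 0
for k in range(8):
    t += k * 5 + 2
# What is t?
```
Trace:
  t=0
  t=2, k=0
  t=9, k=1
  t=21, k=2
  t=38, k=3
  t=60, k=4
  t=87, k=5
  t=119, k=6
  t=156, k=7

Final answer: 156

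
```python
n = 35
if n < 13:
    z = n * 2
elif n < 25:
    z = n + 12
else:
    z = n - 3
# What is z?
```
Trace:
  n=35
  n=35, z=32

Final answer: 32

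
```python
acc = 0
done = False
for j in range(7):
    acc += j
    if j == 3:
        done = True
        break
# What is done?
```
Trace:
  acc=0
  acc=0, done=False
  acc=0, done=False, j=0
  acc=1, done=False, j=1
  acc=3, done=False, j=2
  acc=6, done=True, j=3

Final answer: True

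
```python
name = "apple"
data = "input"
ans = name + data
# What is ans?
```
Trace:
  name='apple'
  name='apple', data='input'
  name='apple', data='input', ans='appleinput'

Final answer: 'appleinput'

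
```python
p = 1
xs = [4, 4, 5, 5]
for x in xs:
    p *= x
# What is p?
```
Trace:
  p=1
  p=4, x=4
  p=16, x=4
  p=80, x=5
  p=400, x=5

Final answer: 400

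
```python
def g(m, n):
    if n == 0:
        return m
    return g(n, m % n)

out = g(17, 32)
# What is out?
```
Call trace:
g(m=17, n=32)
  g(m=32, n=17)
    g(m=17, n=15)
      g(m=15, n=2)
        g(m=2, n=1)
          g(m=1, n=0)
          -> return 1
        -> return 1
      -> return 1
    -> return 1
  -> return 1
-> return 1

Final answer: 1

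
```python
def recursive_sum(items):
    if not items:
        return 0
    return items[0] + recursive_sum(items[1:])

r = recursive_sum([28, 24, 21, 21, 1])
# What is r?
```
Call trace:
recursive_sum(items=[28, 24, 21, 21, 1])
  recursive_sum(items=[24, 21, 21, 1])
    recursive_sum(items=[21, 21, 1])
      recursive_sum(items=[21, 1])
        recursive_sum(items=[1])
          recursive_sum(items=[])
          -> return 0
        -> return 1
      -> return 22
    -> return 43
  -> return 67
-> return 95

Final answer: 95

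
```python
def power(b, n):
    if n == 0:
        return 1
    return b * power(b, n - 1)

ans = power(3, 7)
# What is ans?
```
Call trace:
power(b=3, n=7)
  power(b=3, n=6)
    power(b=3, n=5)
      power(b=3, n=4)
        power(b=3, n=3)
          power(b=3, n=2)
            power(b=3, n=1)
              power(b=3, n=0)
              -> return 1
            -> return 3
          -> return 9
        -> return 27
      -> return 81
    -> return 243
  -> return 729
-> return 2187

Final answer: 2187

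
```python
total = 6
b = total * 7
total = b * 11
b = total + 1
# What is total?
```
Trace:
  total=6
  total=6, b=42
  total=462, b=42
  total=462, b=463

Final answer: 462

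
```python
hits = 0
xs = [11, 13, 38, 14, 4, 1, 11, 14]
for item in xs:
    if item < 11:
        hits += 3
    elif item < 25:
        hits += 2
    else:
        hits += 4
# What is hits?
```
Trace:
  hits=0
  hits=2, item=11
  hits=4, item=13
  hits=8, item=38
  hits=10, item=14
  hits=13, item=4
  hits=16, item=1
  hits=18, item=11
  hits=20, item=14

Final answer: 20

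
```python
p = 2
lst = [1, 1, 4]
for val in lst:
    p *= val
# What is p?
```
Trace:
  p=2
  p=2, val=1
  p=2, val=1
  p=8, val=4

Final answer: 8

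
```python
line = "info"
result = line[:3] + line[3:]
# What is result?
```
Trace:
  line='info'
  line='info', result='info'

Final answer: 'info'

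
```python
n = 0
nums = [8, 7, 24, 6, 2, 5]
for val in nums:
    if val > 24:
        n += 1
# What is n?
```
Trace:
  n=0
  n=0, val=8
  n=0, val=7
  n=0, val=24
  n=0, val=6
  n=0, val=2
  n=0, val=5

Final answer: 0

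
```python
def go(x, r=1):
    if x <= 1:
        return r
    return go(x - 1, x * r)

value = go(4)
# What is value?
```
Call trace:
go(x=4, r=1)
  go(x=3, r=4)
    go(x=2, r=12)
      go(x=1, r=24)
      -> return 24
    -> return 24
  -> return 24
-> return 24

Final answer: 24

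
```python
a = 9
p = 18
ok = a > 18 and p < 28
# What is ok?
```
Trace:
  a=9
  a=9, p=18
  a=9, p=18, ok=False

Final answer: False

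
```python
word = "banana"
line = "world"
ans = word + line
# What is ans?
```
Trace:
  word='banana'
  word='banana', line='world'
  word='banana', line='world', ans='bananaworld'

Final answer: 'bananaworld'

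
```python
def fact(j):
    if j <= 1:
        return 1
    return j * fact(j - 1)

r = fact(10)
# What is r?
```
Call trace:
fact(j=10)
  fact(j=9)
    fact(j=8)
      fact(j=7)
        fact(j=6)
          fact(j=5)
            fact(j=4)
              fact(j=3)
                fact(j=2)
                  fact(j=1)
                  -> return 1
                -> return 2
              -> return 6
            -> return 24
          -> return 120
        -> return 720
      -> return 5040
    -> return 40320
  -> return 362880
-> return 3628800

Final answer: 3628800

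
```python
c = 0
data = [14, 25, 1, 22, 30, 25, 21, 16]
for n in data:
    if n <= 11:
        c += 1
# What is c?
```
Trace:
  c=0
  c=0, n=14
  c=0, n=25
  c=1, n=1
  c=1, n=22
  c=1, n=30
  c=1, n=25
  c=1, n=21
  c=1, n=16

Final answer: 1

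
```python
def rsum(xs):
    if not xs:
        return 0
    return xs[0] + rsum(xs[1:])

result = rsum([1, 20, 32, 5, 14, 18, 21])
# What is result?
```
Call trace:
rsum(xs=[1, 20, 32, 5, 14, 18, 21])
  rsum(xs=[20, 32, 5, 14, 18, 21])
    rsum(xs=[32, 5, 14, 18, 21])
      rsum(xs=[5, 14, 18, 21])
        rsum(xs=[14, 18, 21])
          rsum(xs=[18, 21])
            rsum(xs=[21])
              rsum(xs=[])
              -> return 0
            -> return 21
          -> return 39
        -> return 53
      -> return 58
    -> return 90
  -> return 110
-> return 111

Final answer: 111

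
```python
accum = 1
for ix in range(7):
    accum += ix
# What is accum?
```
Trace:
  accum=1
  accum=1, ix=0
  accum=2, ix=1
  accum=4, ix=2
  accum=7, ix=3
  accum=11, ix=4
  accum=16, ix=5
  accum=22, ix=6

Final answer: 22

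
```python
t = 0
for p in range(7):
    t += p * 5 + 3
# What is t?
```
Trace:
  t=0
  t=3, p=0
  t=11, p=1
  t=24, p=2
  t=42, p=3
  t=65, p=4
  t=93, p=5
  t=126, p=6

Final answer: 126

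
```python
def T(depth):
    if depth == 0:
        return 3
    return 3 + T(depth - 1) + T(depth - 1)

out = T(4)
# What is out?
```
Call trace (a repeated sub-call is expanded the first time; later identical calls just restate its return value):
T(depth=4)
  T(depth=3)
    T(depth=2)
      T(depth=1)
        T(depth=0)
        -> return 3
        T(depth=0)
        -> return 3
      -> return 9
      T(depth=1) -> return 9  (same call as traced above)
    -> return 21
    T(depth=2) -> return 21  (same call as traced above)
  -> return 45
  T(depth=3) -> return 45  (same call as traced above)
-> return 93

Final answer: 93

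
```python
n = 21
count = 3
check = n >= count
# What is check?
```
Trace:
  n=21
  n=21, count=3
  n=21, count=3, check=True

Final answer: True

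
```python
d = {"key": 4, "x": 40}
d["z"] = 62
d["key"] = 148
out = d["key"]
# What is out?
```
Trace:
  d={'key': 4, 'x': 40}
  d={'key': 4, 'x': 40, 'z': 62}
  d={'key': 148, 'x': 40, 'z': 62}
  d={'key': 148, 'x': 40, 'z': 62}, out=148

Final answer: 148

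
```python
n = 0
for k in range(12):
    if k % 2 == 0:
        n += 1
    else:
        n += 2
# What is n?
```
Trace:
  n=0
  n=1, k=0
  n=3, k=1
  n=4, k=2
  n=6, k=3
  n=7, k=4
  n=9, k=5
  n=10, k=6
  n=12, k=7
  n=13, k=8
  n=15, k=9
  n=16, k=10
  n=18, k=11

Final answer: 18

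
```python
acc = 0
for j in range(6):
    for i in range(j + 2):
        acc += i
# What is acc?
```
Trace:
  acc=0
  acc=0, j=0, i=0
  acc=1, j=0, i=1
  acc=1, j=1, i=0
  acc=2, j=1, i=1
  acc=4, j=1, i=2
  acc=4, j=2, i=0
  acc=5, j=2, i=1
  acc=7, j=2, i=2
  acc=10, j=2, i=3
  acc=10, j=3, i=0
  acc=11, j=3, i=1
  acc=13, j=3, i=2
  acc=16, j=3, i=3
  acc=20, j=3, i=4
  acc=20, j=4, i=0
  acc=21, j=4, i=1
  acc=23, j=4, i=2
  acc=26, j=4, i=3
  acc=30, j=4, i=4
  acc=35, j=4, i=5
  acc=35, j=5, i=0
  acc=36, j=5, i=1
  acc=38, j=5, i=2
  acc=41, j=5, i=3
  acc=45, j=5, i=4
  acc=50, j=5, i=5
  acc=56, j=5, i=6

Final answer: 56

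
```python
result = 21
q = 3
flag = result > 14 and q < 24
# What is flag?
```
Trace:
  result=21
  result=21, q=3
  result=21, q=3, flag=True

Final answer: True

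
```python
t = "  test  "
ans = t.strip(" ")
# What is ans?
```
Trace:
  t='  test  '
  t='  test  ', ans='test'

Final answer: 'test'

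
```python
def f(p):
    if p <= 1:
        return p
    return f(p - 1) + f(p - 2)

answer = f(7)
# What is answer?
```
Call trace (a repeated sub-call is expanded the first time; later identical calls just restate its return value):
f(p=7)
  f(p=6)
    f(p=5)
      f(p=4)
        f(p=3)
          f(p=2)
            f(p=1)
            -> return 1
            f(p=0)
            -> return 0
          -> return 1
          f(p=1)
          -> return 1
        -> return 2
        f(p=2) -> return 1  (same call as traced above)
      -> return 3
      f(p=3) -> return 2  (same call as traced above)
    -> return 5
    f(p=4) -> return 3  (same call as traced above)
  -> return 8
  f(p=5) -> return 5  (same call as traced above)
-> return 13

Final answer: 13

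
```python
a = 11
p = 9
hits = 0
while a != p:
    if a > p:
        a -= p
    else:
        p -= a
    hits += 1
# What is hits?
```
Trace:
  a=11
  a=11, p=9
  a=11, p=9, hits=0
  a=2, p=9, hits=1
  a=2, p=7, hits=2
  a=2, p=5, hits=3
  a=2, p=3, hits=4
  a=2, p=1, hits=5
  a=1, p=1, hits=6

Final answer: 6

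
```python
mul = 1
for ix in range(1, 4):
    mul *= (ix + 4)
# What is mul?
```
Trace:
  mul=1
  mul=5, ix=1
  mul=30, ix=2
  mul=210, ix=3

Final answer: 210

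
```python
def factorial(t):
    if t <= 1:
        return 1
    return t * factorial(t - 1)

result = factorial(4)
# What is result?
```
Call trace:
factorial(t=4)
  factorial(t=3)
    factorial(t=2)
      factorial(t=1)
      -> return 1
    -> return 2
  -> return 6
-> return 24

Final answer: 24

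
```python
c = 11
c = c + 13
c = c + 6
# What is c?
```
Trace:
  c=11
  c=24
  c=30

Final answer: 30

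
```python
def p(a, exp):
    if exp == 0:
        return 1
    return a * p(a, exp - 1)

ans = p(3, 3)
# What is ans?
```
Call trace:
p(a=3, exp=3)
  p(a=3, exp=2)
    p(a=3, exp=1)
      p(a=3, exp=0)
      -> return 1
    -> return 3
  -> return 9
-> return 27

Final answer: 27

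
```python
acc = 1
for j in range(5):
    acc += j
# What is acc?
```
Trace:
  acc=1
  acc=1, j=0
  acc=2, j=1
  acc=4, j=2
  acc=7, j=3
  acc=11, j=4

Final answer: 11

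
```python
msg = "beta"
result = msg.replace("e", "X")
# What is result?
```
Trace:
  msg='beta'
  msg='beta', result='bXta'

Final answer: 'bXta'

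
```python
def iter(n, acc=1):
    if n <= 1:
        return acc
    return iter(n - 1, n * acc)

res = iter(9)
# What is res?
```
Call trace:
iter(n=9, acc=1)
  iter(n=8, acc=9)
    iter(n=7, acc=72)
      iter(n=6, acc=504)
        iter(n=5, acc=3024)
          iter(n=4, acc=15120)
            iter(n=3, acc=60480)
              iter(n=2, acc=181440)
                iter(n=1, acc=362880)
                -> return 362880
              -> return 362880
            -> return 362880
          -> return 362880
        -> return 362880
      -> return 362880
    -> return 362880
  -> return 362880
-> return 362880

Final answer: 362880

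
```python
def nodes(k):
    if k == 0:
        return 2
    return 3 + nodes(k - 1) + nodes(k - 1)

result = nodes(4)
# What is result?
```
Call trace (a repeated sub-call is expanded the first time; later identical calls just restate its return value):
nodes(k=4)
  nodes(k=3)
    nodes(k=2)
      nodes(k=1)
        nodes(k=0)
        -> return 2
        nodes(k=0)
        -> return 2
      -> return 7
      nodes(k=1) -> return 7  (same call as traced above)
    -> return 17
    nodes(k=2) -> return 17  (same call as traced above)
  -> return 37
  nodes(k=3) -> return 37  (same call as traced above)
-> return 77

Final answer: 77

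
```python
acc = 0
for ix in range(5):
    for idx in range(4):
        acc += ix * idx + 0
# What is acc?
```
Trace:
  acc=0
  acc=0, ix=0, idx=0
  acc=0, ix=0, idx=1
  acc=0, ix=0, idx=2
  acc=0, ix=0, idx=3
  acc=0, ix=1, idx=0
  acc=1, ix=1, idx=1
  acc=3, ix=1, idx=2
  acc=6, ix=1, idx=3
  acc=6, ix=2, idx=0
  acc=8, ix=2, idx=1
  acc=12, ix=2, idx=2
  acc=18, ix=2, idx=3
  acc=18, ix=3, idx=0
  acc=21, ix=3, idx=1
  acc=27, ix=3, idx=2
  acc=36, ix=3, idx=3
  acc=36, ix=4, idx=0
  acc=40, ix=4, idx=1
  acc=48, ix=4, idx=2
  acc=60, ix=4, idx=3

Final answer: 60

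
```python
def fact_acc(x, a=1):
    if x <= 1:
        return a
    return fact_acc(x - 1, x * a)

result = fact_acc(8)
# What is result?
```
Call trace:
fact_acc(x=8, a=1)
  fact_acc(x=7, a=8)
    fact_acc(x=6, a=56)
      fact_acc(x=5, a=336)
        fact_acc(x=4, a=1680)
          fact_acc(x=3, a=6720)
            fact_acc(x=2, a=20160)
              fact_acc(x=1, a=40320)
              -> return 40320
            -> return 40320
          -> return 40320
        -> return 40320
      -> return 40320
    -> return 40320
  -> return 40320
-> return 40320

Final answer: 40320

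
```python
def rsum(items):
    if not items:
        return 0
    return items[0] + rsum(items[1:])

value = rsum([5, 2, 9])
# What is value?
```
Call trace:
rsum(items=[5, 2, 9])
  rsum(items=[2, 9])
    rsum(items=[9])
      rsum(items=[])
      -> return 0
    -> return 9
  -> return 11
-> return 16

Final answer: 16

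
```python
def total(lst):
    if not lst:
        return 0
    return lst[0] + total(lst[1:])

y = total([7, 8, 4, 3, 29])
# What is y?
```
Call trace:
total(lst=[7, 8, 4, 3, 29])
  total(lst=[8, 4, 3, 29])
    total(lst=[4, 3, 29])
      total(lst=[3, 29])
        total(lst=[29])
          total(lst=[])
          -> return 0
        -> return 29
      -> return 32
    -> return 36
  -> return 44
-> return 51

Final answer: 51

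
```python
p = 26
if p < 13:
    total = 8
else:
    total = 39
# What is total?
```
Trace:
  p=26
  p=26, total=39

Final answer: 39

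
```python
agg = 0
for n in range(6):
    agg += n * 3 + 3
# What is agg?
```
Trace:
  agg=0
  agg=3, n=0
  agg=9, n=1
  agg=18, n=2
  agg=30, n=3
  agg=45, n=4
  agg=63, n=5

Final answer: 63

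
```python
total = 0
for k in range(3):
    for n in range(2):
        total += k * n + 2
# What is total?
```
Trace:
  total=0
  total=2, k=0, n=0
  total=4, k=0, n=1
  total=6, k=1, n=0
  total=9, k=1, n=1
  total=11, k=2, n=0
  total=15, k=2, n=1

Final answer: 15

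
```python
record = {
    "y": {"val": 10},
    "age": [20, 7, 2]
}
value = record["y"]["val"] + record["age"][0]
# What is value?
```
Trace:
  record={'y': {'val': 10}, 'age': [20, 7, 2]}
  record={'y': {'val': 10}, 'age': [20, 7, 2]}, value=30

Final answer: 30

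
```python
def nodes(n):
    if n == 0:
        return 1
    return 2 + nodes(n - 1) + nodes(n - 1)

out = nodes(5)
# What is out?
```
Call trace (a repeated sub-call is expanded the first time; later identical calls just restate its return value):
nodes(n=5)
  nodes(n=4)
    nodes(n=3)
      nodes(n=2)
        nodes(n=1)
          nodes(n=0)
          -> return 1
          nodes(n=0)
          -> return 1
        -> return 4
        nodes(n=1) -> return 4  (same call as traced above)
      -> return 10
      nodes(n=2) -> return 10  (same call as traced above)
    -> return 22
    nodes(n=3) -> return 22  (same call as traced above)
  -> return 46
  nodes(n=4) -> return 46  (same call as traced above)
-> return 94

Final answer: 94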